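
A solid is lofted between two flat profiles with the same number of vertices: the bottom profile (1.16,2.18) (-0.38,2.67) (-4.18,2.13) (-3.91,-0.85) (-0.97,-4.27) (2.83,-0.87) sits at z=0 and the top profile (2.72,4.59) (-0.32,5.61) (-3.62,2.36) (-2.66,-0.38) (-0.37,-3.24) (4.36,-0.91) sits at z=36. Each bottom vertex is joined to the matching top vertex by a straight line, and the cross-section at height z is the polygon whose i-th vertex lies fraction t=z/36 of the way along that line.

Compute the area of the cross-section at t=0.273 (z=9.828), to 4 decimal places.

Area at t=0.273: 34.1949

Cross-section at t=0.273: each vertex is (1-t)·p0[i] + t·p1[i].
  v1: (1-0.273)·(1.16,2.18) + 0.273·(2.72,4.59) = (1.5859,2.8379)
  v2: (1-0.273)·(-0.38,2.67) + 0.273·(-0.32,5.61) = (-0.3636,3.4726)
  v3: (1-0.273)·(-4.18,2.13) + 0.273·(-3.62,2.36) = (-4.0271,2.1928)
  v4: (1-0.273)·(-3.91,-0.85) + 0.273·(-2.66,-0.38) = (-3.5687,-0.7217)
  v5: (1-0.273)·(-0.97,-4.27) + 0.273·(-0.37,-3.24) = (-0.8062,-3.9888)
  v6: (1-0.273)·(2.83,-0.87) + 0.273·(4.36,-0.91) = (3.2477,-0.8809)
Shoelace sum Σ(x_i·y_{i+1} − x_{i+1}·y_i):
  i=1: 1.5859·3.4726 − -0.3636·2.8379 = +6.5391 (running +6.5391)
  i=2: -0.3636·2.1928 − -4.0271·3.4726 = +13.1873 (running +19.7264)
  i=3: -4.0271·-0.7217 − -3.5687·2.1928 = +10.7319 (running +30.4583)
  i=4: -3.5687·-3.9888 − -0.8062·-0.7217 = +13.6532 (running +44.1115)
  i=5: -0.8062·-0.8809 − 3.2477·-3.9888 = +13.6646 (running +57.7761)
  i=6: 3.2477·2.8379 − 1.5859·-0.8809 = +10.6138 (running +68.3899)
Area = |Σ|/2 = |68.3899|/2 = 34.1949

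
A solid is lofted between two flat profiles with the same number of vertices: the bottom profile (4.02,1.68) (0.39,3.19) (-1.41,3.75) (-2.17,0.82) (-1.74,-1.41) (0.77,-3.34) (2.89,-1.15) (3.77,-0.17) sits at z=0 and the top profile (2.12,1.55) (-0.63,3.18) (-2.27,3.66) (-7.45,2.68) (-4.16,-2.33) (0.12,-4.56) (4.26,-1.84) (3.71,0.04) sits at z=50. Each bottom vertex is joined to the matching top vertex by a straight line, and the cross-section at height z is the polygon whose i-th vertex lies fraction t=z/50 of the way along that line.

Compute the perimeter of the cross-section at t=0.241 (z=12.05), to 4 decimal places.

Perimeter at t=0.241: 21.8949

Cross-section at t=0.241: each vertex is (1-t)·p0[i] + t·p1[i].
  v1: (1-0.241)·(4.02,1.68) + 0.241·(2.12,1.55) = (3.5621,1.6487)
  v2: (1-0.241)·(0.39,3.19) + 0.241·(-0.63,3.18) = (0.1442,3.1876)
  v3: (1-0.241)·(-1.41,3.75) + 0.241·(-2.27,3.66) = (-1.6173,3.7283)
  v4: (1-0.241)·(-2.17,0.82) + 0.241·(-7.45,2.68) = (-3.4425,1.2683)
  v5: (1-0.241)·(-1.74,-1.41) + 0.241·(-4.16,-2.33) = (-2.3232,-1.6317)
  v6: (1-0.241)·(0.77,-3.34) + 0.241·(0.12,-4.56) = (0.6133,-3.6340)
  v7: (1-0.241)·(2.89,-1.15) + 0.241·(4.26,-1.84) = (3.2202,-1.3163)
  v8: (1-0.241)·(3.77,-0.17) + 0.241·(3.71,0.04) = (3.7555,-0.1194)
Perimeter = Σ |v_{i+1} − v_i|:
  edge 1→2: √(-3.4179² + 1.5389²) = 3.7484 (running 3.7484)
  edge 2→3: √(-1.7614² + 0.5407²) = 1.8426 (running 5.5910)
  edge 3→4: √(-1.8252² + -2.4600²) = 3.0632 (running 8.6542)
  edge 4→5: √(1.1193² + -2.9000²) = 3.1085 (running 11.7626)
  edge 5→6: √(2.9366² + -2.0023²) = 3.5542 (running 15.3169)
  edge 6→7: √(2.6068² + 2.3177²) = 3.4882 (running 18.8051)
  edge 7→8: √(0.5354² + 1.1969²) = 1.3112 (running 20.1162)
  edge 8→1: √(-0.1934² + 1.7681²) = 1.7786 (running 21.8949)
Perimeter = 21.8949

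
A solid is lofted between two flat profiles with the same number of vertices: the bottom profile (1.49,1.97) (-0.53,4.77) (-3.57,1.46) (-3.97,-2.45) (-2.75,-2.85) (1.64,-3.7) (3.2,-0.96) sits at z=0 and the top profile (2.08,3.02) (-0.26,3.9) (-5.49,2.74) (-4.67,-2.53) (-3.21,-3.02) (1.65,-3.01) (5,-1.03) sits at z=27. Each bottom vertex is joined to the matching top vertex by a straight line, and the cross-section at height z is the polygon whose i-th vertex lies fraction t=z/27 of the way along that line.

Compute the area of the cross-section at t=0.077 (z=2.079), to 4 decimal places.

Cross-section at t=0.077: each vertex is (1-t)·p0[i] + t·p1[i].
  v1: (1-0.077)·(1.49,1.97) + 0.077·(2.08,3.02) = (1.5354,2.0509)
  v2: (1-0.077)·(-0.53,4.77) + 0.077·(-0.26,3.9) = (-0.5092,4.7030)
  v3: (1-0.077)·(-3.57,1.46) + 0.077·(-5.49,2.74) = (-3.7178,1.5586)
  v4: (1-0.077)·(-3.97,-2.45) + 0.077·(-4.67,-2.53) = (-4.0239,-2.4562)
  v5: (1-0.077)·(-2.75,-2.85) + 0.077·(-3.21,-3.02) = (-2.7854,-2.8631)
  v6: (1-0.077)·(1.64,-3.7) + 0.077·(1.65,-3.01) = (1.6408,-3.6469)
  v7: (1-0.077)·(3.2,-0.96) + 0.077·(5,-1.03) = (3.3386,-0.9654)
Shoelace sum Σ(x_i·y_{i+1} − x_{i+1}·y_i):
  i=1: 1.5354·4.7030 − -0.5092·2.0509 = +8.2655 (running +8.2655)
  i=2: -0.5092·1.5586 − -3.7178·4.7030 = +16.6914 (running +24.9569)
  i=3: -3.7178·-2.4562 − -4.0239·1.5586 = +15.4031 (running +40.3600)
  i=4: -4.0239·-2.8631 − -2.7854·-2.4562 = +4.6794 (running +45.0393)
  i=5: -2.7854·-3.6469 − 1.6408·-2.8631 = +14.8557 (running +59.8950)
  i=6: 1.6408·-0.9654 − 3.3386·-3.6469 = +10.5915 (running +70.4865)
  i=7: 3.3386·2.0509 − 1.5354·-0.9654 = +8.3293 (running +78.8158)
Area = |Σ|/2 = |78.8158|/2 = 39.4079

Area at t=0.077: 39.4079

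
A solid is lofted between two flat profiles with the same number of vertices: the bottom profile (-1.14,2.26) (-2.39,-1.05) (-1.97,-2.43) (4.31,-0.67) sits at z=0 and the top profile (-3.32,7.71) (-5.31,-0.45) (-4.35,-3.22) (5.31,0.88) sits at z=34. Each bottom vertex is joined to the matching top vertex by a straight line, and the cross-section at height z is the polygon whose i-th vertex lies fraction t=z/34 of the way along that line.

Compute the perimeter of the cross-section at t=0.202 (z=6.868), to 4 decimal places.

Perimeter at t=0.202: 20.7043

Cross-section at t=0.202: each vertex is (1-t)·p0[i] + t·p1[i].
  v1: (1-0.202)·(-1.14,2.26) + 0.202·(-3.32,7.71) = (-1.5804,3.3609)
  v2: (1-0.202)·(-2.39,-1.05) + 0.202·(-5.31,-0.45) = (-2.9798,-0.9288)
  v3: (1-0.202)·(-1.97,-2.43) + 0.202·(-4.35,-3.22) = (-2.4508,-2.5896)
  v4: (1-0.202)·(4.31,-0.67) + 0.202·(5.31,0.88) = (4.5120,-0.3569)
Perimeter = Σ |v_{i+1} − v_i|:
  edge 1→2: √(-1.3995² + -4.2897²) = 4.5122 (running 4.5122)
  edge 2→3: √(0.5291² + -1.6608²) = 1.7430 (running 6.2552)
  edge 3→4: √(6.9628² + 2.2327²) = 7.3120 (running 13.5672)
  edge 4→1: √(-6.0924² + 3.7178²) = 7.1371 (running 20.7043)
Perimeter = 20.7043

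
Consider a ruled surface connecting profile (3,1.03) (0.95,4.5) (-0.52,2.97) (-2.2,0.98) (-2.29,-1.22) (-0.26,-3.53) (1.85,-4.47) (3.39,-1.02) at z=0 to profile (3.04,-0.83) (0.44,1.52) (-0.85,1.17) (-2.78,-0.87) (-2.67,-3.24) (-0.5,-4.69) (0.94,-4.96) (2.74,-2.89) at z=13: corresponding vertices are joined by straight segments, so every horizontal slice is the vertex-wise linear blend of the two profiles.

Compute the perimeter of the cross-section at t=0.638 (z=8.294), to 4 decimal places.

Cross-section at t=0.638: each vertex is (1-t)·p0[i] + t·p1[i].
  v1: (1-0.638)·(3,1.03) + 0.638·(3.04,-0.83) = (3.0255,-0.1567)
  v2: (1-0.638)·(0.95,4.5) + 0.638·(0.44,1.52) = (0.6246,2.5988)
  v3: (1-0.638)·(-0.52,2.97) + 0.638·(-0.85,1.17) = (-0.7305,1.8216)
  v4: (1-0.638)·(-2.2,0.98) + 0.638·(-2.78,-0.87) = (-2.5700,-0.2003)
  v5: (1-0.638)·(-2.29,-1.22) + 0.638·(-2.67,-3.24) = (-2.5324,-2.5088)
  v6: (1-0.638)·(-0.26,-3.53) + 0.638·(-0.5,-4.69) = (-0.4131,-4.2701)
  v7: (1-0.638)·(1.85,-4.47) + 0.638·(0.94,-4.96) = (1.2694,-4.7826)
  v8: (1-0.638)·(3.39,-1.02) + 0.638·(2.74,-2.89) = (2.9753,-2.2131)
Perimeter = Σ |v_{i+1} − v_i|:
  edge 1→2: √(-2.4009² + 2.7554²) = 3.6547 (running 3.6547)
  edge 2→3: √(-1.3552² + -0.7772²) = 1.5622 (running 5.2169)
  edge 3→4: √(-1.8395² + -2.0219²) = 2.7335 (running 7.9503)
  edge 4→5: √(0.0376² + -2.3085²) = 2.3088 (running 10.2591)
  edge 5→6: √(2.1193² + -1.7613²) = 2.7557 (running 13.0148)
  edge 6→7: √(1.6825² + -0.5125²) = 1.7589 (running 14.7737)
  edge 7→8: √(1.7059² + 2.5696²) = 3.0843 (running 17.8579)
  edge 8→1: √(0.0502² + 2.0564²) = 2.0570 (running 19.9149)
Perimeter = 19.9149

Perimeter at t=0.638: 19.9149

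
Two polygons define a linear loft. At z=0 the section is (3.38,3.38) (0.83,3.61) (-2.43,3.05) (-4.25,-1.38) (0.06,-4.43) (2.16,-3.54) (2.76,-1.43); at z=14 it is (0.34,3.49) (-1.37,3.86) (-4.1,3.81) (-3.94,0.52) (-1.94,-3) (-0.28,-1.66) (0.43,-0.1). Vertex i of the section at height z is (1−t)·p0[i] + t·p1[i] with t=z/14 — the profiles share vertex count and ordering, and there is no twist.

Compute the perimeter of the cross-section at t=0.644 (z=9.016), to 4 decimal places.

Cross-section at t=0.644: each vertex is (1-t)·p0[i] + t·p1[i].
  v1: (1-0.644)·(3.38,3.38) + 0.644·(0.34,3.49) = (1.4222,3.4508)
  v2: (1-0.644)·(0.83,3.61) + 0.644·(-1.37,3.86) = (-0.5868,3.7710)
  v3: (1-0.644)·(-2.43,3.05) + 0.644·(-4.1,3.81) = (-3.5055,3.5394)
  v4: (1-0.644)·(-4.25,-1.38) + 0.644·(-3.94,0.52) = (-4.0504,-0.1564)
  v5: (1-0.644)·(0.06,-4.43) + 0.644·(-1.94,-3) = (-1.2280,-3.5091)
  v6: (1-0.644)·(2.16,-3.54) + 0.644·(-0.28,-1.66) = (0.5886,-2.3293)
  v7: (1-0.644)·(2.76,-1.43) + 0.644·(0.43,-0.1) = (1.2595,-0.5735)
Perimeter = Σ |v_{i+1} − v_i|:
  edge 1→2: √(-2.0090² + 0.3202²) = 2.0344 (running 2.0344)
  edge 2→3: √(-2.9187² + -0.2316²) = 2.9279 (running 4.9622)
  edge 3→4: √(-0.5449² + -3.6958²) = 3.7358 (running 8.6980)
  edge 4→5: √(2.8224² + -3.3527²) = 4.3825 (running 13.0805)
  edge 5→6: √(1.8166² + 1.1798²) = 2.1661 (running 15.2466)
  edge 6→7: √(0.6708² + 1.7558²) = 1.8796 (running 17.1262)
  edge 7→1: √(0.1628² + 4.0243²) = 4.0276 (running 21.1538)
Perimeter = 21.1538

Perimeter at t=0.644: 21.1538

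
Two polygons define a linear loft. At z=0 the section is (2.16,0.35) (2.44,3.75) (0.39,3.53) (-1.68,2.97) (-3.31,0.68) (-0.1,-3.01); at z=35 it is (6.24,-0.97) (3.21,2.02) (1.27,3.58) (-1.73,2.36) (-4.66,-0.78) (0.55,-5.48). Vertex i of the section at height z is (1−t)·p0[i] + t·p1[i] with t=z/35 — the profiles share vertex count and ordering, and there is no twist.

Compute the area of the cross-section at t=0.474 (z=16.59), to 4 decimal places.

Area at t=0.474: 36.3870

Cross-section at t=0.474: each vertex is (1-t)·p0[i] + t·p1[i].
  v1: (1-0.474)·(2.16,0.35) + 0.474·(6.24,-0.97) = (4.0939,-0.2757)
  v2: (1-0.474)·(2.44,3.75) + 0.474·(3.21,2.02) = (2.8050,2.9300)
  v3: (1-0.474)·(0.39,3.53) + 0.474·(1.27,3.58) = (0.8071,3.5537)
  v4: (1-0.474)·(-1.68,2.97) + 0.474·(-1.73,2.36) = (-1.7037,2.6809)
  v5: (1-0.474)·(-3.31,0.68) + 0.474·(-4.66,-0.78) = (-3.9499,-0.0120)
  v6: (1-0.474)·(-0.1,-3.01) + 0.474·(0.55,-5.48) = (0.2081,-4.1808)
Shoelace sum Σ(x_i·y_{i+1} − x_{i+1}·y_i):
  i=1: 4.0939·2.9300 − 2.8050·-0.2757 = +12.7684 (running +12.7684)
  i=2: 2.8050·3.5537 − 0.8071·2.9300 = +7.6032 (running +20.3716)
  i=3: 0.8071·2.6809 − -1.7037·3.5537 = +8.2182 (running +28.5898)
  i=4: -1.7037·-0.0120 − -3.9499·2.6809 = +10.6096 (running +39.1994)
  i=5: -3.9499·-4.1808 − 0.2081·-0.0120 = +16.5162 (running +55.7156)
  i=6: 0.2081·-0.2757 − 4.0939·-4.1808 = +17.0584 (running +72.7740)
Area = |Σ|/2 = |72.7740|/2 = 36.3870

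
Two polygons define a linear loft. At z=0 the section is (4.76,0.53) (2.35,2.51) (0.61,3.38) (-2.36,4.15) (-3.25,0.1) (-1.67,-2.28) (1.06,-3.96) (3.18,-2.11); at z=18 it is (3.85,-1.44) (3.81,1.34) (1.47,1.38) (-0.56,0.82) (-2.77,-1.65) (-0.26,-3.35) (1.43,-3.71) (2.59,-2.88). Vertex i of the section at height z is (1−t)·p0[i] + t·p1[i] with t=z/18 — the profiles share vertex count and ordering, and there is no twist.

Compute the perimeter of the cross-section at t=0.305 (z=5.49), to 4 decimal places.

Perimeter at t=0.305: 22.0099

Cross-section at t=0.305: each vertex is (1-t)·p0[i] + t·p1[i].
  v1: (1-0.305)·(4.76,0.53) + 0.305·(3.85,-1.44) = (4.4825,-0.0708)
  v2: (1-0.305)·(2.35,2.51) + 0.305·(3.81,1.34) = (2.7953,2.1532)
  v3: (1-0.305)·(0.61,3.38) + 0.305·(1.47,1.38) = (0.8723,2.7700)
  v4: (1-0.305)·(-2.36,4.15) + 0.305·(-0.56,0.82) = (-1.8110,3.1344)
  v5: (1-0.305)·(-3.25,0.1) + 0.305·(-2.77,-1.65) = (-3.1036,-0.4337)
  v6: (1-0.305)·(-1.67,-2.28) + 0.305·(-0.26,-3.35) = (-1.2399,-2.6063)
  v7: (1-0.305)·(1.06,-3.96) + 0.305·(1.43,-3.71) = (1.1729,-3.8838)
  v8: (1-0.305)·(3.18,-2.11) + 0.305·(2.59,-2.88) = (3.0000,-2.3449)
Perimeter = Σ |v_{i+1} − v_i|:
  edge 1→2: √(-1.6871² + 2.2240²) = 2.7915 (running 2.7915)
  edge 2→3: √(-1.9230² + 0.6168²) = 2.0195 (running 4.8110)
  edge 3→4: √(-2.6833² + 0.3644²) = 2.7079 (running 7.5190)
  edge 4→5: √(-1.2926² + -3.5681²) = 3.7950 (running 11.3140)
  edge 5→6: √(1.8637² + -2.1726²) = 2.8624 (running 14.1764)
  edge 6→7: √(2.4128² + -1.2774²) = 2.7301 (running 16.9065)
  edge 7→8: √(1.8272² + 1.5389²) = 2.3889 (running 19.2954)
  edge 8→1: √(1.4824² + 2.2740²) = 2.7145 (running 22.0099)
Perimeter = 22.0099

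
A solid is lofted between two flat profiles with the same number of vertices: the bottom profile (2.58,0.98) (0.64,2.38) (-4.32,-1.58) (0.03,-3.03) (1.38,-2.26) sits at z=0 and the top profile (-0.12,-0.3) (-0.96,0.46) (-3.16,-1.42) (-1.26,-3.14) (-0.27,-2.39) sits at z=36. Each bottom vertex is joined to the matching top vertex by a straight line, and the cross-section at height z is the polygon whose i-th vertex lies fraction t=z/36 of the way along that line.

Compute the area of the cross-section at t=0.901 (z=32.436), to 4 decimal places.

Area at t=0.901: 7.2924

Cross-section at t=0.901: each vertex is (1-t)·p0[i] + t·p1[i].
  v1: (1-0.901)·(2.58,0.98) + 0.901·(-0.12,-0.3) = (0.1473,-0.1733)
  v2: (1-0.901)·(0.64,2.38) + 0.901·(-0.96,0.46) = (-0.8016,0.6501)
  v3: (1-0.901)·(-4.32,-1.58) + 0.901·(-3.16,-1.42) = (-3.2748,-1.4358)
  v4: (1-0.901)·(0.03,-3.03) + 0.901·(-1.26,-3.14) = (-1.1323,-3.1291)
  v5: (1-0.901)·(1.38,-2.26) + 0.901·(-0.27,-2.39) = (-0.1067,-2.3771)
Shoelace sum Σ(x_i·y_{i+1} − x_{i+1}·y_i):
  i=1: 0.1473·0.6501 − -0.8016·-0.1733 = -0.0431 (running -0.0431)
  i=2: -0.8016·-1.4358 − -3.2748·0.6501 = +3.2799 (running +3.2367)
  i=3: -3.2748·-3.1291 − -1.1323·-1.4358 = +8.6215 (running +11.8583)
  i=4: -1.1323·-2.3771 − -0.1067·-3.1291 = +2.3579 (running +14.2162)
  i=5: -0.1067·-0.1733 − 0.1473·-2.3771 = +0.3686 (running +14.5848)
Area = |Σ|/2 = |14.5848|/2 = 7.2924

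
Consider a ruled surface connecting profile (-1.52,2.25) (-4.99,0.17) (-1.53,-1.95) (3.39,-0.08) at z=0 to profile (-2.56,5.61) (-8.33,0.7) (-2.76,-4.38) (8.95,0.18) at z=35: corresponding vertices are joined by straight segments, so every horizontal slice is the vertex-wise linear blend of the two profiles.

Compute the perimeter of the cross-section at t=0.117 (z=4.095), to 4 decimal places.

Cross-section at t=0.117: each vertex is (1-t)·p0[i] + t·p1[i].
  v1: (1-0.117)·(-1.52,2.25) + 0.117·(-2.56,5.61) = (-1.6417,2.6431)
  v2: (1-0.117)·(-4.99,0.17) + 0.117·(-8.33,0.7) = (-5.3808,0.2320)
  v3: (1-0.117)·(-1.53,-1.95) + 0.117·(-2.76,-4.38) = (-1.6739,-2.2343)
  v4: (1-0.117)·(3.39,-0.08) + 0.117·(8.95,0.18) = (4.0405,-0.0496)
Perimeter = Σ |v_{i+1} − v_i|:
  edge 1→2: √(-3.7391² + -2.4111²) = 4.4491 (running 4.4491)
  edge 2→3: √(3.7069² + -2.4663²) = 4.4524 (running 8.9015)
  edge 3→4: √(5.7144² + 2.1847²) = 6.1178 (running 15.0193)
  edge 4→1: √(-5.6822² + 2.6927²) = 6.2879 (running 21.3072)
Perimeter = 21.3072

Perimeter at t=0.117: 21.3072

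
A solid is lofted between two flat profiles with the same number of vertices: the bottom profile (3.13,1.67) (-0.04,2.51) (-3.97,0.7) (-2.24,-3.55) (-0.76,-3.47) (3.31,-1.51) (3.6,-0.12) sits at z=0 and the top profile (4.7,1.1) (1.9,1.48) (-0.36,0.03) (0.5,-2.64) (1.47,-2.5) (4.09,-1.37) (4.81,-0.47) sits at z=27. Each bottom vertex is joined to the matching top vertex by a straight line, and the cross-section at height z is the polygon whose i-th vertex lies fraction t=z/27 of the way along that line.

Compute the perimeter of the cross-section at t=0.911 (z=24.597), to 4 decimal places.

Perimeter at t=0.911: 15.4403

Cross-section at t=0.911: each vertex is (1-t)·p0[i] + t·p1[i].
  v1: (1-0.911)·(3.13,1.67) + 0.911·(4.7,1.1) = (4.5603,1.1507)
  v2: (1-0.911)·(-0.04,2.51) + 0.911·(1.9,1.48) = (1.7273,1.5717)
  v3: (1-0.911)·(-3.97,0.7) + 0.911·(-0.36,0.03) = (-0.6813,0.0896)
  v4: (1-0.911)·(-2.24,-3.55) + 0.911·(0.5,-2.64) = (0.2561,-2.7210)
  v5: (1-0.911)·(-0.76,-3.47) + 0.911·(1.47,-2.5) = (1.2715,-2.5863)
  v6: (1-0.911)·(3.31,-1.51) + 0.911·(4.09,-1.37) = (4.0206,-1.3825)
  v7: (1-0.911)·(3.6,-0.12) + 0.911·(4.81,-0.47) = (4.7023,-0.4388)
Perimeter = Σ |v_{i+1} − v_i|:
  edge 1→2: √(-2.8329² + 0.4209²) = 2.8640 (running 2.8640)
  edge 2→3: √(-2.4086² + -1.4820²) = 2.8281 (running 5.6921)
  edge 3→4: √(0.9374² + -2.8106²) = 2.9628 (running 8.6549)
  edge 4→5: √(1.0154² + 0.1347²) = 1.0243 (running 9.6792)
  edge 5→6: √(2.7490² + 1.2039²) = 3.0011 (running 12.6803)
  edge 6→7: √(0.6817² + 0.9436²) = 1.1641 (running 13.8444)
  edge 7→1: √(-0.1420² + 1.5896²) = 1.5959 (running 15.4403)
Perimeter = 15.4403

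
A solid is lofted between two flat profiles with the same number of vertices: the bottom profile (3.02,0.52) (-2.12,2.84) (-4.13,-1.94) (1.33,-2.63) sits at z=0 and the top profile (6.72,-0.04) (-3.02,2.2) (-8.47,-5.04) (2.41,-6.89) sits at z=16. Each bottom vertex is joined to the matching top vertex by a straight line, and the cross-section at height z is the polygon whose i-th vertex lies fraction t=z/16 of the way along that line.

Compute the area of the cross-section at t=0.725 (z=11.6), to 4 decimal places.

Area at t=0.725: 63.0367

Cross-section at t=0.725: each vertex is (1-t)·p0[i] + t·p1[i].
  v1: (1-0.725)·(3.02,0.52) + 0.725·(6.72,-0.04) = (5.7025,0.1140)
  v2: (1-0.725)·(-2.12,2.84) + 0.725·(-3.02,2.2) = (-2.7725,2.3760)
  v3: (1-0.725)·(-4.13,-1.94) + 0.725·(-8.47,-5.04) = (-7.2765,-4.1875)
  v4: (1-0.725)·(1.33,-2.63) + 0.725·(2.41,-6.89) = (2.1130,-5.7185)
Shoelace sum Σ(x_i·y_{i+1} − x_{i+1}·y_i):
  i=1: 5.7025·2.3760 − -2.7725·0.1140 = +13.8652 (running +13.8652)
  i=2: -2.7725·-4.1875 − -7.2765·2.3760 = +28.8988 (running +42.7640)
  i=3: -7.2765·-5.7185 − 2.1130·-4.1875 = +50.4589 (running +93.2229)
  i=4: 2.1130·0.1140 − 5.7025·-5.7185 = +32.8506 (running +126.0735)
Area = |Σ|/2 = |126.0735|/2 = 63.0367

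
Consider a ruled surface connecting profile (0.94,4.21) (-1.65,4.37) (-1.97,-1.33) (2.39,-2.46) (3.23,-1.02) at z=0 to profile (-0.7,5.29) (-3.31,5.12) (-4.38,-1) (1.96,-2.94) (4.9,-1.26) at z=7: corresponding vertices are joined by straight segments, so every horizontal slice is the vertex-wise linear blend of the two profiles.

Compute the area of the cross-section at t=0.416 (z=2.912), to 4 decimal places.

Cross-section at t=0.416: each vertex is (1-t)·p0[i] + t·p1[i].
  v1: (1-0.416)·(0.94,4.21) + 0.416·(-0.7,5.29) = (0.2578,4.6593)
  v2: (1-0.416)·(-1.65,4.37) + 0.416·(-3.31,5.12) = (-2.3406,4.6820)
  v3: (1-0.416)·(-1.97,-1.33) + 0.416·(-4.38,-1) = (-2.9726,-1.1927)
  v4: (1-0.416)·(2.39,-2.46) + 0.416·(1.96,-2.94) = (2.2111,-2.6597)
  v5: (1-0.416)·(3.23,-1.02) + 0.416·(4.9,-1.26) = (3.9247,-1.1198)
Shoelace sum Σ(x_i·y_{i+1} − x_{i+1}·y_i):
  i=1: 0.2578·4.6820 − -2.3406·4.6593 = +12.1122 (running +12.1122)
  i=2: -2.3406·-1.1927 − -2.9726·4.6820 = +16.7092 (running +28.8213)
  i=3: -2.9726·-2.6597 − 2.2111·-1.1927 = +10.5433 (running +39.3646)
  i=4: 2.2111·-1.1198 − 3.9247·-2.6597 = +7.9624 (running +47.3270)
  i=5: 3.9247·4.6593 − 0.2578·-1.1198 = +18.5750 (running +65.9020)
Area = |Σ|/2 = |65.9020|/2 = 32.9510

Area at t=0.416: 32.9510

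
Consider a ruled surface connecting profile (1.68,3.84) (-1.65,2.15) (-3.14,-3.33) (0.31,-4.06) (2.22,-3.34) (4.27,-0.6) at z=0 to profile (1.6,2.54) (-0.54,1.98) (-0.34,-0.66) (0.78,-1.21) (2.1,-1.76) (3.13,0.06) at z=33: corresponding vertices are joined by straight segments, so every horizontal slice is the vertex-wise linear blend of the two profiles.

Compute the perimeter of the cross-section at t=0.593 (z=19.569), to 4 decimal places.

Cross-section at t=0.593: each vertex is (1-t)·p0[i] + t·p1[i].
  v1: (1-0.593)·(1.68,3.84) + 0.593·(1.6,2.54) = (1.6326,3.0691)
  v2: (1-0.593)·(-1.65,2.15) + 0.593·(-0.54,1.98) = (-0.9918,2.0492)
  v3: (1-0.593)·(-3.14,-3.33) + 0.593·(-0.34,-0.66) = (-1.4796,-1.7467)
  v4: (1-0.593)·(0.31,-4.06) + 0.593·(0.78,-1.21) = (0.5887,-2.3699)
  v5: (1-0.593)·(2.22,-3.34) + 0.593·(2.1,-1.76) = (2.1488,-2.4031)
  v6: (1-0.593)·(4.27,-0.6) + 0.593·(3.13,0.06) = (3.5940,-0.2086)
Perimeter = Σ |v_{i+1} − v_i|:
  edge 1→2: √(-2.6243² + -1.0199²) = 2.8156 (running 2.8156)
  edge 2→3: √(-0.4878² + -3.7959²) = 3.8271 (running 6.6426)
  edge 3→4: √(2.0683² + -0.6233²) = 2.1602 (running 8.8028)
  edge 4→5: √(1.5601² + -0.0331²) = 1.5605 (running 10.3633)
  edge 5→6: √(1.4451² + 2.1944²) = 2.6275 (running 12.9909)
  edge 6→1: √(-1.9614² + 3.2777²) = 3.8198 (running 16.8106)
Perimeter = 16.8106

Perimeter at t=0.593: 16.8106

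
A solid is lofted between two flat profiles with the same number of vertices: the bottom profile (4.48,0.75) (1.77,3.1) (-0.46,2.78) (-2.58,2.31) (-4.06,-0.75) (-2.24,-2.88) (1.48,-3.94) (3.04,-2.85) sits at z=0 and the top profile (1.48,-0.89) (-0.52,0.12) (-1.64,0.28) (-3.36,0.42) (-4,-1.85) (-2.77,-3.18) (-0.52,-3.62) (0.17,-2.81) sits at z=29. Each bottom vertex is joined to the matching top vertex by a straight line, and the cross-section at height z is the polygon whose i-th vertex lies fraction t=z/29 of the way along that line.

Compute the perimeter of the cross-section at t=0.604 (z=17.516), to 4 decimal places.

Perimeter at t=0.604: 18.3776

Cross-section at t=0.604: each vertex is (1-t)·p0[i] + t·p1[i].
  v1: (1-0.604)·(4.48,0.75) + 0.604·(1.48,-0.89) = (2.6680,-0.2406)
  v2: (1-0.604)·(1.77,3.1) + 0.604·(-0.52,0.12) = (0.3868,1.3001)
  v3: (1-0.604)·(-0.46,2.78) + 0.604·(-1.64,0.28) = (-1.1727,1.2700)
  v4: (1-0.604)·(-2.58,2.31) + 0.604·(-3.36,0.42) = (-3.0511,1.1684)
  v5: (1-0.604)·(-4.06,-0.75) + 0.604·(-4,-1.85) = (-4.0238,-1.4144)
  v6: (1-0.604)·(-2.24,-2.88) + 0.604·(-2.77,-3.18) = (-2.5601,-3.0612)
  v7: (1-0.604)·(1.48,-3.94) + 0.604·(-0.52,-3.62) = (0.2720,-3.7467)
  v8: (1-0.604)·(3.04,-2.85) + 0.604·(0.17,-2.81) = (1.3065,-2.8258)
Perimeter = Σ |v_{i+1} − v_i|:
  edge 1→2: √(-2.2812² + 1.5406²) = 2.7527 (running 2.7527)
  edge 2→3: √(-1.5596² + -0.0301²) = 1.5599 (running 4.3125)
  edge 3→4: √(-1.8784² + -0.1016²) = 1.8811 (running 6.1937)
  edge 4→5: √(-0.9726² + -2.5828²) = 2.7599 (running 8.9536)
  edge 5→6: √(1.4636² + -1.6468²) = 2.2032 (running 11.1568)
  edge 6→7: √(2.8321² + -0.6855²) = 2.9139 (running 14.0707)
  edge 7→8: √(1.0345² + 0.9209²) = 1.3850 (running 15.4557)
  edge 8→1: √(1.3615² + 2.5853²) = 2.9219 (running 18.3776)
Perimeter = 18.3776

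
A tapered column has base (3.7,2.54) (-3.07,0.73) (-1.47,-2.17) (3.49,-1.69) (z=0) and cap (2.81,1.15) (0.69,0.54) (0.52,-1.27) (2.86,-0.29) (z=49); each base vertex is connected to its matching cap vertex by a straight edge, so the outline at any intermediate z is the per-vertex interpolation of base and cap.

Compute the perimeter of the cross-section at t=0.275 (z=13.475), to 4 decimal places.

Cross-section at t=0.275: each vertex is (1-t)·p0[i] + t·p1[i].
  v1: (1-0.275)·(3.7,2.54) + 0.275·(2.81,1.15) = (3.4553,2.1578)
  v2: (1-0.275)·(-3.07,0.73) + 0.275·(0.69,0.54) = (-2.0360,0.6778)
  v3: (1-0.275)·(-1.47,-2.17) + 0.275·(0.52,-1.27) = (-0.9227,-1.9225)
  v4: (1-0.275)·(3.49,-1.69) + 0.275·(2.86,-0.29) = (3.3167,-1.3050)
Perimeter = Σ |v_{i+1} − v_i|:
  edge 1→2: √(-5.4912² + -1.4800²) = 5.6872 (running 5.6872)
  edge 2→3: √(1.1132² + -2.6002²) = 2.8285 (running 8.5157)
  edge 3→4: √(4.2395² + 0.6175²) = 4.2842 (running 12.8000)
  edge 4→1: √(0.1385² + 3.4627²) = 3.4655 (running 16.2655)
Perimeter = 16.2655

Perimeter at t=0.275: 16.2655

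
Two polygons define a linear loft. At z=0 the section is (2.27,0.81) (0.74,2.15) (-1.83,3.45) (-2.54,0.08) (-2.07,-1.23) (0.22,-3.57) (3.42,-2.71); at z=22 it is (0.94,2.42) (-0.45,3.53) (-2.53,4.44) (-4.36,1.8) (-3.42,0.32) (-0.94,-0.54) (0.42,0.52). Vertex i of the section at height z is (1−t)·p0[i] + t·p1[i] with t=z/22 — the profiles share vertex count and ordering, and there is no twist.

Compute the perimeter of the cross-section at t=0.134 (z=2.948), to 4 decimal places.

Perimeter at t=0.134: 19.2842

Cross-section at t=0.134: each vertex is (1-t)·p0[i] + t·p1[i].
  v1: (1-0.134)·(2.27,0.81) + 0.134·(0.94,2.42) = (2.0918,1.0257)
  v2: (1-0.134)·(0.74,2.15) + 0.134·(-0.45,3.53) = (0.5805,2.3349)
  v3: (1-0.134)·(-1.83,3.45) + 0.134·(-2.53,4.44) = (-1.9238,3.5827)
  v4: (1-0.134)·(-2.54,0.08) + 0.134·(-4.36,1.8) = (-2.7839,0.3105)
  v5: (1-0.134)·(-2.07,-1.23) + 0.134·(-3.42,0.32) = (-2.2509,-1.0223)
  v6: (1-0.134)·(0.22,-3.57) + 0.134·(-0.94,-0.54) = (0.0646,-3.1640)
  v7: (1-0.134)·(3.42,-2.71) + 0.134·(0.42,0.52) = (3.0180,-2.2772)
Perimeter = Σ |v_{i+1} − v_i|:
  edge 1→2: √(-1.5112² + 1.3092²) = 1.9994 (running 1.9994)
  edge 2→3: √(-2.5043² + 1.2477²) = 2.7980 (running 4.7974)
  edge 3→4: √(-0.8601² + -3.2722²) = 3.3833 (running 8.1807)
  edge 4→5: √(0.5330² + -1.3328²) = 1.4354 (running 9.6161)
  edge 5→6: √(2.3155² + -2.1417²) = 3.1541 (running 12.7702)
  edge 6→7: √(2.9534² + 0.8868²) = 3.0837 (running 15.8539)
  edge 7→1: √(-0.9262² + 3.3029²) = 3.4303 (running 19.2842)
Perimeter = 19.2842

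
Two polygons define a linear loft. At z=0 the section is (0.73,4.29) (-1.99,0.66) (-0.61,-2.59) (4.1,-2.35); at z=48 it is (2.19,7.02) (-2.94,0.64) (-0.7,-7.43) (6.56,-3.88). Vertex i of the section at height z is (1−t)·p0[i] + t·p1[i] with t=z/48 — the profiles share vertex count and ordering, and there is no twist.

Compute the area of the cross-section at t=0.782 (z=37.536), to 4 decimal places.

Cross-section at t=0.782: each vertex is (1-t)·p0[i] + t·p1[i].
  v1: (1-0.782)·(0.73,4.29) + 0.782·(2.19,7.02) = (1.8717,6.4249)
  v2: (1-0.782)·(-1.99,0.66) + 0.782·(-2.94,0.64) = (-2.7329,0.6444)
  v3: (1-0.782)·(-0.61,-2.59) + 0.782·(-0.7,-7.43) = (-0.6804,-6.3749)
  v4: (1-0.782)·(4.1,-2.35) + 0.782·(6.56,-3.88) = (6.0237,-3.5465)
Shoelace sum Σ(x_i·y_{i+1} − x_{i+1}·y_i):
  i=1: 1.8717·0.6444 − -2.7329·6.4249 = +18.7646 (running +18.7646)
  i=2: -2.7329·-6.3749 − -0.6804·0.6444 = +17.8603 (running +36.6249)
  i=3: -0.6804·-3.5465 − 6.0237·-6.3749 = +40.8134 (running +77.4383)
  i=4: 6.0237·6.4249 − 1.8717·-3.5465 = +45.3395 (running +122.7779)
Area = |Σ|/2 = |122.7779|/2 = 61.3889

Area at t=0.782: 61.3889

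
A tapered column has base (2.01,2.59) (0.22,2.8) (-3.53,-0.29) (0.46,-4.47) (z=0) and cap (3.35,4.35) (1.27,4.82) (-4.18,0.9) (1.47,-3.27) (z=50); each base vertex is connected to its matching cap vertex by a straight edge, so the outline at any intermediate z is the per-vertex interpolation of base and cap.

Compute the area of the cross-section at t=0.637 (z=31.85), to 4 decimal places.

Cross-section at t=0.637: each vertex is (1-t)·p0[i] + t·p1[i].
  v1: (1-0.637)·(2.01,2.59) + 0.637·(3.35,4.35) = (2.8636,3.7111)
  v2: (1-0.637)·(0.22,2.8) + 0.637·(1.27,4.82) = (0.8889,4.0867)
  v3: (1-0.637)·(-3.53,-0.29) + 0.637·(-4.18,0.9) = (-3.9440,0.4680)
  v4: (1-0.637)·(0.46,-4.47) + 0.637·(1.47,-3.27) = (1.1034,-3.7056)
Shoelace sum Σ(x_i·y_{i+1} − x_{i+1}·y_i):
  i=1: 2.8636·4.0867 − 0.8889·3.7111 = +8.4041 (running +8.4041)
  i=2: 0.8889·0.4680 − -3.9440·4.0867 = +16.5343 (running +24.9384)
  i=3: -3.9440·-3.7056 − 1.1034·0.4680 = +14.0987 (running +39.0371)
  i=4: 1.1034·3.7111 − 2.8636·-3.7056 = +14.7060 (running +53.7431)
Area = |Σ|/2 = |53.7431|/2 = 26.8715

Area at t=0.637: 26.8715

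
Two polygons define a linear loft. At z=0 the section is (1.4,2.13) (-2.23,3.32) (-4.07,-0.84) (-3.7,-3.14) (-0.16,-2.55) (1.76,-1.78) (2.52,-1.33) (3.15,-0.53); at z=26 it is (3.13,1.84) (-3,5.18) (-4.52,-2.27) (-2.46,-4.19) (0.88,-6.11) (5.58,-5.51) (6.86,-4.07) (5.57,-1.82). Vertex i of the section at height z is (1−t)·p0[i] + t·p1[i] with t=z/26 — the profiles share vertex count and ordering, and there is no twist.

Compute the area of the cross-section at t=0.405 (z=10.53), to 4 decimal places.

Area at t=0.405: 46.6827

Cross-section at t=0.405: each vertex is (1-t)·p0[i] + t·p1[i].
  v1: (1-0.405)·(1.4,2.13) + 0.405·(3.13,1.84) = (2.1006,2.0126)
  v2: (1-0.405)·(-2.23,3.32) + 0.405·(-3,5.18) = (-2.5419,4.0733)
  v3: (1-0.405)·(-4.07,-0.84) + 0.405·(-4.52,-2.27) = (-4.2523,-1.4192)
  v4: (1-0.405)·(-3.7,-3.14) + 0.405·(-2.46,-4.19) = (-3.1978,-3.5653)
  v5: (1-0.405)·(-0.16,-2.55) + 0.405·(0.88,-6.11) = (0.2612,-3.9918)
  v6: (1-0.405)·(1.76,-1.78) + 0.405·(5.58,-5.51) = (3.3071,-3.2906)
  v7: (1-0.405)·(2.52,-1.33) + 0.405·(6.86,-4.07) = (4.2777,-2.4397)
  v8: (1-0.405)·(3.15,-0.53) + 0.405·(5.57,-1.82) = (4.1301,-1.0525)
Shoelace sum Σ(x_i·y_{i+1} − x_{i+1}·y_i):
  i=1: 2.1006·4.0733 − -2.5419·2.0126 = +13.6722 (running +13.6722)
  i=2: -2.5419·-1.4192 − -4.2523·4.0733 = +20.9280 (running +34.6001)
  i=3: -4.2523·-3.5653 − -3.1978·-1.4192 = +10.6222 (running +45.2223)
  i=4: -3.1978·-3.9918 − 0.2612·-3.5653 = +13.6962 (running +58.9185)
  i=5: 0.2612·-3.2906 − 3.3071·-3.9918 = +12.3418 (running +71.2603)
  i=6: 3.3071·-2.4397 − 4.2777·-3.2906 = +6.0081 (running +77.2684)
  i=7: 4.2777·-1.0525 − 4.1301·-2.4397 = +5.5741 (running +82.8425)
  i=8: 4.1301·2.0126 − 2.1006·-1.0525 = +10.5229 (running +93.3654)
Area = |Σ|/2 = |93.3654|/2 = 46.6827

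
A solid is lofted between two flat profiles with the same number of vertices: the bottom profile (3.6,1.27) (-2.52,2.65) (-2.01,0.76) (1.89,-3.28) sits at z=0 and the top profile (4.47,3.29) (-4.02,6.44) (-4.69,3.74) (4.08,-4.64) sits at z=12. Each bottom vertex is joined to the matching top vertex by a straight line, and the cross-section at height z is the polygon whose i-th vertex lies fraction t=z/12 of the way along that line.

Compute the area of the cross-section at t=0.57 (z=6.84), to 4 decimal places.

Cross-section at t=0.57: each vertex is (1-t)·p0[i] + t·p1[i].
  v1: (1-0.57)·(3.6,1.27) + 0.57·(4.47,3.29) = (4.0959,2.4214)
  v2: (1-0.57)·(-2.52,2.65) + 0.57·(-4.02,6.44) = (-3.3750,4.8103)
  v3: (1-0.57)·(-2.01,0.76) + 0.57·(-4.69,3.74) = (-3.5376,2.4586)
  v4: (1-0.57)·(1.89,-3.28) + 0.57·(4.08,-4.64) = (3.1383,-4.0552)
Shoelace sum Σ(x_i·y_{i+1} − x_{i+1}·y_i):
  i=1: 4.0959·4.8103 − -3.3750·2.4214 = +27.8747 (running +27.8747)
  i=2: -3.3750·2.4586 − -3.5376·4.8103 = +8.7191 (running +36.5939)
  i=3: -3.5376·-4.0552 − 3.1383·2.4586 = +6.6299 (running +43.2237)
  i=4: 3.1383·2.4214 − 4.0959·-4.0552 = +24.2088 (running +67.4325)
Area = |Σ|/2 = |67.4325|/2 = 33.7162

Area at t=0.57: 33.7162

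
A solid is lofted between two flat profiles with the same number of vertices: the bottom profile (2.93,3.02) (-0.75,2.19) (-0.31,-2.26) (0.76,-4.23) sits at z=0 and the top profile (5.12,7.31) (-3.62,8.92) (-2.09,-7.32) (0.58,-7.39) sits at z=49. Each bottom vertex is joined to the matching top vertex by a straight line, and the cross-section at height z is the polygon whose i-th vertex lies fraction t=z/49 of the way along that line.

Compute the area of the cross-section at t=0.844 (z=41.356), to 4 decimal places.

Area at t=0.844: 73.5591

Cross-section at t=0.844: each vertex is (1-t)·p0[i] + t·p1[i].
  v1: (1-0.844)·(2.93,3.02) + 0.844·(5.12,7.31) = (4.7784,6.6408)
  v2: (1-0.844)·(-0.75,2.19) + 0.844·(-3.62,8.92) = (-3.1723,7.8701)
  v3: (1-0.844)·(-0.31,-2.26) + 0.844·(-2.09,-7.32) = (-1.8123,-6.5306)
  v4: (1-0.844)·(0.76,-4.23) + 0.844·(0.58,-7.39) = (0.6081,-6.8970)
Shoelace sum Σ(x_i·y_{i+1} − x_{i+1}·y_i):
  i=1: 4.7784·7.8701 − -3.1723·6.6408 = +58.6726 (running +58.6726)
  i=2: -3.1723·-6.5306 − -1.8123·7.8701 = +34.9802 (running +93.6528)
  i=3: -1.8123·-6.8970 − 0.6081·-6.5306 = +16.4708 (running +110.1236)
  i=4: 0.6081·6.6408 − 4.7784·-6.8970 = +36.9947 (running +147.1183)
Area = |Σ|/2 = |147.1183|/2 = 73.5591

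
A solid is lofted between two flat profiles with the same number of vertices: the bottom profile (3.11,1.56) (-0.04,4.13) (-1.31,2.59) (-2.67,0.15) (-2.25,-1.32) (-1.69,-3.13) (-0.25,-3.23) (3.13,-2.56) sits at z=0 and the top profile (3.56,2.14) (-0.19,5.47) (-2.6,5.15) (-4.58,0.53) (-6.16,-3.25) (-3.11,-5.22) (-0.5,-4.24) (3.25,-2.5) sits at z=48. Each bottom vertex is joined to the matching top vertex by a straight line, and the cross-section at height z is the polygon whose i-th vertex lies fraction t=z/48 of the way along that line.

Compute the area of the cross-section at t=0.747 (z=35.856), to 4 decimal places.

Area at t=0.747: 57.2834

Cross-section at t=0.747: each vertex is (1-t)·p0[i] + t·p1[i].
  v1: (1-0.747)·(3.11,1.56) + 0.747·(3.56,2.14) = (3.4462,1.9933)
  v2: (1-0.747)·(-0.04,4.13) + 0.747·(-0.19,5.47) = (-0.1520,5.1310)
  v3: (1-0.747)·(-1.31,2.59) + 0.747·(-2.6,5.15) = (-2.2736,4.5023)
  v4: (1-0.747)·(-2.67,0.15) + 0.747·(-4.58,0.53) = (-4.0968,0.4339)
  v5: (1-0.747)·(-2.25,-1.32) + 0.747·(-6.16,-3.25) = (-5.1708,-2.7617)
  v6: (1-0.747)·(-1.69,-3.13) + 0.747·(-3.11,-5.22) = (-2.7507,-4.6912)
  v7: (1-0.747)·(-0.25,-3.23) + 0.747·(-0.5,-4.24) = (-0.4367,-3.9845)
  v8: (1-0.747)·(3.13,-2.56) + 0.747·(3.25,-2.5) = (3.2196,-2.5152)
Shoelace sum Σ(x_i·y_{i+1} − x_{i+1}·y_i):
  i=1: 3.4462·5.1310 − -0.1520·1.9933 = +17.9852 (running +17.9852)
  i=2: -0.1520·4.5023 − -2.2736·5.1310 = +10.9814 (running +28.9666)
  i=3: -2.2736·0.4339 − -4.0968·4.5023 = +17.4585 (running +46.4251)
  i=4: -4.0968·-2.7617 − -5.1708·0.4339 = +13.5575 (running +59.9826)
  i=5: -5.1708·-4.6912 − -2.7507·-2.7617 = +16.6605 (running +76.6431)
  i=6: -2.7507·-3.9845 − -0.4367·-4.6912 = +8.9113 (running +85.5545)
  i=7: -0.4367·-2.5152 − 3.2196·-3.9845 = +13.9271 (running +99.4815)
  i=8: 3.2196·1.9933 − 3.4462·-2.5152 = +15.0853 (running +114.5668)
Area = |Σ|/2 = |114.5668|/2 = 57.2834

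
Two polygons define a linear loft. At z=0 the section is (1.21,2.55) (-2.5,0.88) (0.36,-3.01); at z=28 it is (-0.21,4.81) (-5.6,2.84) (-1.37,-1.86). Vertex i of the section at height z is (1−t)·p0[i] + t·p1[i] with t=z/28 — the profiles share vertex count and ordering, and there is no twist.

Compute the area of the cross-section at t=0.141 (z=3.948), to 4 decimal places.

Area at t=0.141: 10.5160

Cross-section at t=0.141: each vertex is (1-t)·p0[i] + t·p1[i].
  v1: (1-0.141)·(1.21,2.55) + 0.141·(-0.21,4.81) = (1.0098,2.8687)
  v2: (1-0.141)·(-2.5,0.88) + 0.141·(-5.6,2.84) = (-2.9371,1.1564)
  v3: (1-0.141)·(0.36,-3.01) + 0.141·(-1.37,-1.86) = (0.1161,-2.8478)
Shoelace sum Σ(x_i·y_{i+1} − x_{i+1}·y_i):
  i=1: 1.0098·1.1564 − -2.9371·2.8687 = +9.5932 (running +9.5932)
  i=2: -2.9371·-2.8478 − 0.1161·1.1564 = +8.2302 (running +17.8234)
  i=3: 0.1161·2.8687 − 1.0098·-2.8478 = +3.2087 (running +21.0321)
Area = |Σ|/2 = |21.0321|/2 = 10.5160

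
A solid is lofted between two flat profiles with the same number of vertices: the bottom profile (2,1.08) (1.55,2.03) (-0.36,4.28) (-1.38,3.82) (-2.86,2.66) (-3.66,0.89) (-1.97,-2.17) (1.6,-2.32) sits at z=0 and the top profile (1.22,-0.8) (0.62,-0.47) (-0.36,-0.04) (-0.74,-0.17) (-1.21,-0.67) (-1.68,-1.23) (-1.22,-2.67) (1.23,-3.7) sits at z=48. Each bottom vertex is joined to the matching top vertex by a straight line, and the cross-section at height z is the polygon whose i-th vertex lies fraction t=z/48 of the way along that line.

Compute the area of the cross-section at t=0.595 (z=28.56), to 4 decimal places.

Cross-section at t=0.595: each vertex is (1-t)·p0[i] + t·p1[i].
  v1: (1-0.595)·(2,1.08) + 0.595·(1.22,-0.8) = (1.5359,-0.0386)
  v2: (1-0.595)·(1.55,2.03) + 0.595·(0.62,-0.47) = (0.9967,0.5425)
  v3: (1-0.595)·(-0.36,4.28) + 0.595·(-0.36,-0.04) = (-0.3600,1.7096)
  v4: (1-0.595)·(-1.38,3.82) + 0.595·(-0.74,-0.17) = (-0.9992,1.4460)
  v5: (1-0.595)·(-2.86,2.66) + 0.595·(-1.21,-0.67) = (-1.8782,0.6787)
  v6: (1-0.595)·(-3.66,0.89) + 0.595·(-1.68,-1.23) = (-2.4819,-0.3714)
  v7: (1-0.595)·(-1.97,-2.17) + 0.595·(-1.22,-2.67) = (-1.5238,-2.4675)
  v8: (1-0.595)·(1.6,-2.32) + 0.595·(1.23,-3.7) = (1.3799,-3.1411)
Shoelace sum Σ(x_i·y_{i+1} − x_{i+1}·y_i):
  i=1: 1.5359·0.5425 − 0.9967·-0.0386 = +0.8717 (running +0.8717)
  i=2: 0.9967·1.7096 − -0.3600·0.5425 = +1.8992 (running +2.7709)
  i=3: -0.3600·1.4460 − -0.9992·1.7096 = +1.1877 (running +3.9586)
  i=4: -0.9992·0.6787 − -1.8782·1.4460 = +2.0377 (running +5.9963)
  i=5: -1.8782·-0.3714 − -2.4819·0.6787 = +2.3819 (running +8.3782)
  i=6: -2.4819·-2.4675 − -1.5238·-0.3714 = +5.5582 (running +13.9364)
  i=7: -1.5238·-3.1411 − 1.3799·-2.4675 = +8.1910 (running +22.1274)
  i=8: 1.3799·-0.0386 − 1.5359·-3.1411 = +4.7712 (running +26.8986)
Area = |Σ|/2 = |26.8986|/2 = 13.4493

Area at t=0.595: 13.4493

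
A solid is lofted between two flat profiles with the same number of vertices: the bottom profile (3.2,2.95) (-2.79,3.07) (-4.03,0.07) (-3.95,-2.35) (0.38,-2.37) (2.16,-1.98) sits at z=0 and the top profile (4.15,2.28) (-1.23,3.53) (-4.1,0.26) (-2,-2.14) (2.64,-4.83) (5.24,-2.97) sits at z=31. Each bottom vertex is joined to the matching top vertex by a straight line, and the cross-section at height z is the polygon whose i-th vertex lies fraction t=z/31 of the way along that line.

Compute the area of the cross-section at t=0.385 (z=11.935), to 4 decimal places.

Cross-section at t=0.385: each vertex is (1-t)·p0[i] + t·p1[i].
  v1: (1-0.385)·(3.2,2.95) + 0.385·(4.15,2.28) = (3.5658,2.6921)
  v2: (1-0.385)·(-2.79,3.07) + 0.385·(-1.23,3.53) = (-2.1894,3.2471)
  v3: (1-0.385)·(-4.03,0.07) + 0.385·(-4.1,0.26) = (-4.0569,0.1431)
  v4: (1-0.385)·(-3.95,-2.35) + 0.385·(-2,-2.14) = (-3.1993,-2.2691)
  v5: (1-0.385)·(0.38,-2.37) + 0.385·(2.64,-4.83) = (1.2501,-3.3171)
  v6: (1-0.385)·(2.16,-1.98) + 0.385·(5.24,-2.97) = (3.3458,-2.3612)
Shoelace sum Σ(x_i·y_{i+1} − x_{i+1}·y_i):
  i=1: 3.5658·3.2471 − -2.1894·2.6921 = +17.4723 (running +17.4723)
  i=2: -2.1894·0.1431 − -4.0569·3.2471 = +12.8599 (running +30.3322)
  i=3: -4.0569·-2.2691 − -3.1993·0.1431 = +9.6638 (running +39.9960)
  i=4: -3.1993·-3.3171 − 1.2501·-2.2691 = +13.4489 (running +53.4449)
  i=5: 1.2501·-2.3612 − 3.3458·-3.3171 = +8.1467 (running +61.5916)
  i=6: 3.3458·2.6921 − 3.5658·-2.3612 = +17.4263 (running +79.0179)
Area = |Σ|/2 = |79.0179|/2 = 39.5090

Area at t=0.385: 39.5090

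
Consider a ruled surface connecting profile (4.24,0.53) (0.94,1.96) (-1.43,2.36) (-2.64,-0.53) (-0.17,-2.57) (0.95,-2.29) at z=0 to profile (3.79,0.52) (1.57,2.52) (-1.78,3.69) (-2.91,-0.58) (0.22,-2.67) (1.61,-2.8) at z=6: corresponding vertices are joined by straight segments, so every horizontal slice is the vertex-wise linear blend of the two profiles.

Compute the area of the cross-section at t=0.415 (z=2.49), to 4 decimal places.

Area at t=0.415: 22.6353

Cross-section at t=0.415: each vertex is (1-t)·p0[i] + t·p1[i].
  v1: (1-0.415)·(4.24,0.53) + 0.415·(3.79,0.52) = (4.0533,0.5258)
  v2: (1-0.415)·(0.94,1.96) + 0.415·(1.57,2.52) = (1.2014,2.1924)
  v3: (1-0.415)·(-1.43,2.36) + 0.415·(-1.78,3.69) = (-1.5753,2.9120)
  v4: (1-0.415)·(-2.64,-0.53) + 0.415·(-2.91,-0.58) = (-2.7520,-0.5507)
  v5: (1-0.415)·(-0.17,-2.57) + 0.415·(0.22,-2.67) = (-0.0082,-2.6115)
  v6: (1-0.415)·(0.95,-2.29) + 0.415·(1.61,-2.8) = (1.2239,-2.5016)
Shoelace sum Σ(x_i·y_{i+1} − x_{i+1}·y_i):
  i=1: 4.0533·2.1924 − 1.2014·0.5258 = +8.2546 (running +8.2546)
  i=2: 1.2014·2.9120 − -1.5753·2.1924 = +6.9521 (running +15.2067)
  i=3: -1.5753·-0.5507 − -2.7520·2.9120 = +8.8814 (running +24.0881)
  i=4: -2.7520·-2.6115 − -0.0082·-0.5507 = +7.1825 (running +31.2706)
  i=5: -0.0082·-2.5016 − 1.2239·-2.6115 = +3.2166 (running +34.4872)
  i=6: 1.2239·0.5258 − 4.0533·-2.5016 = +10.7834 (running +45.2706)
Area = |Σ|/2 = |45.2706|/2 = 22.6353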